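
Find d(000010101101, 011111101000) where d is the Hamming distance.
XOR = 011101000101, count of 1s = 6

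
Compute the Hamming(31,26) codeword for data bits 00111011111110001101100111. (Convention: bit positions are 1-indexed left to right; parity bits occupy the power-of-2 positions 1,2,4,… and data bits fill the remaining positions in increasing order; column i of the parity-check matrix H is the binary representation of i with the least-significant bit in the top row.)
Codeword c = d · G (mod 2), d = 00111011111110001101100111:
  c[0] = d·G[:,0] = (00111011111110001101100111)·(11011010101101010101010101) mod 2 = 0+0+0+1+1+0+1+0+1+0+1+1+0+0+0+0+0+1+0+1+0+0+0+1+0+1 mod 2 = 0
  c[1] = d·G[:,1] = (00111011111110001101100111)·(10110110011011001100110011) mod 2 = 0+0+1+1+0+0+1+0+0+1+1+0+1+0+0+0+1+1+0+0+1+0+0+0+1+1 mod 2 = 1
  c[2] = d·G[:,2] = (00111011111110001101100111)·(10000000000000000000000000) mod 2 = 0+0+0+0+0+0+0+0+0+0+0+0+0+0+0+0+0+0+0+0+0+0+0+0+0+0 mod 2 = 0
  c[3] = d·G[:,3] = (00111011111110001101100111)·(01110001111000111100001111) mod 2 = 0+0+1+1+0+0+0+1+1+1+1+0+0+0+0+0+1+1+0+0+0+0+0+1+1+1 mod 2 = 1
  c[4] = d·G[:,4] = (00111011111110001101100111)·(01000000000000000000000000) mod 2 = 0+0+0+0+0+0+0+0+0+0+0+0+0+0+0+0+0+0+0+0+0+0+0+0+0+0 mod 2 = 0
  c[5] = d·G[:,5] = (00111011111110001101100111)·(00100000000000000000000000) mod 2 = 0+0+1+0+0+0+0+0+0+0+0+0+0+0+0+0+0+0+0+0+0+0+0+0+0+0 mod 2 = 1
  c[6] = d·G[:,6] = (00111011111110001101100111)·(00010000000000000000000000) mod 2 = 0+0+0+1+0+0+0+0+0+0+0+0+0+0+0+0+0+0+0+0+0+0+0+0+0+0 mod 2 = 1
  c[7] = d·G[:,7] = (00111011111110001101100111)·(00001111111000000011111111) mod 2 = 0+0+0+0+1+0+1+1+1+1+1+0+0+0+0+0+0+0+0+1+1+0+0+1+1+1 mod 2 = 1
  c[8] = d·G[:,8] = (00111011111110001101100111)·(00001000000000000000000000) mod 2 = 0+0+0+0+1+0+0+0+0+0+0+0+0+0+0+0+0+0+0+0+0+0+0+0+0+0 mod 2 = 1
  c[9] = d·G[:,9] = (00111011111110001101100111)·(00000100000000000000000000) mod 2 = 0+0+0+0+0+0+0+0+0+0+0+0+0+0+0+0+0+0+0+0+0+0+0+0+0+0 mod 2 = 0
  c[10] = d·G[:,10] = (00111011111110001101100111)·(00000010000000000000000000) mod 2 = 0+0+0+0+0+0+1+0+0+0+0+0+0+0+0+0+0+0+0+0+0+0+0+0+0+0 mod 2 = 1
  c[11] = d·G[:,11] = (00111011111110001101100111)·(00000001000000000000000000) mod 2 = 0+0+0+0+0+0+0+1+0+0+0+0+0+0+0+0+0+0+0+0+0+0+0+0+0+0 mod 2 = 1
  c[12] = d·G[:,12] = (00111011111110001101100111)·(00000000100000000000000000) mod 2 = 0+0+0+0+0+0+0+0+1+0+0+0+0+0+0+0+0+0+0+0+0+0+0+0+0+0 mod 2 = 1
  c[13] = d·G[:,13] = (00111011111110001101100111)·(00000000010000000000000000) mod 2 = 0+0+0+0+0+0+0+0+0+1+0+0+0+0+0+0+0+0+0+0+0+0+0+0+0+0 mod 2 = 1
  c[14] = d·G[:,14] = (00111011111110001101100111)·(00000000001000000000000000) mod 2 = 0+0+0+0+0+0+0+0+0+0+1+0+0+0+0+0+0+0+0+0+0+0+0+0+0+0 mod 2 = 1
  c[15] = d·G[:,15] = (00111011111110001101100111)·(00000000000111111111111111) mod 2 = 0+0+0+0+0+0+0+0+0+0+0+1+1+0+0+0+1+1+0+1+1+0+0+1+1+1 mod 2 = 1
  c[16] = d·G[:,16] = (00111011111110001101100111)·(00000000000100000000000000) mod 2 = 0+0+0+0+0+0+0+0+0+0+0+1+0+0+0+0+0+0+0+0+0+0+0+0+0+0 mod 2 = 1
  c[17] = d·G[:,17] = (00111011111110001101100111)·(00000000000010000000000000) mod 2 = 0+0+0+0+0+0+0+0+0+0+0+0+1+0+0+0+0+0+0+0+0+0+0+0+0+0 mod 2 = 1
  c[18] = d·G[:,18] = (00111011111110001101100111)·(00000000000001000000000000) mod 2 = 0+0+0+0+0+0+0+0+0+0+0+0+0+0+0+0+0+0+0+0+0+0+0+0+0+0 mod 2 = 0
  c[19] = d·G[:,19] = (00111011111110001101100111)·(00000000000000100000000000) mod 2 = 0+0+0+0+0+0+0+0+0+0+0+0+0+0+0+0+0+0+0+0+0+0+0+0+0+0 mod 2 = 0
  c[20] = d·G[:,20] = (00111011111110001101100111)·(00000000000000010000000000) mod 2 = 0+0+0+0+0+0+0+0+0+0+0+0+0+0+0+0+0+0+0+0+0+0+0+0+0+0 mod 2 = 0
  c[21] = d·G[:,21] = (00111011111110001101100111)·(00000000000000001000000000) mod 2 = 0+0+0+0+0+0+0+0+0+0+0+0+0+0+0+0+1+0+0+0+0+0+0+0+0+0 mod 2 = 1
  c[22] = d·G[:,22] = (00111011111110001101100111)·(00000000000000000100000000) mod 2 = 0+0+0+0+0+0+0+0+0+0+0+0+0+0+0+0+0+1+0+0+0+0+0+0+0+0 mod 2 = 1
  c[23] = d·G[:,23] = (00111011111110001101100111)·(00000000000000000010000000) mod 2 = 0+0+0+0+0+0+0+0+0+0+0+0+0+0+0+0+0+0+0+0+0+0+0+0+0+0 mod 2 = 0
  c[24] = d·G[:,24] = (00111011111110001101100111)·(00000000000000000001000000) mod 2 = 0+0+0+0+0+0+0+0+0+0+0+0+0+0+0+0+0+0+0+1+0+0+0+0+0+0 mod 2 = 1
  c[25] = d·G[:,25] = (00111011111110001101100111)·(00000000000000000000100000) mod 2 = 0+0+0+0+0+0+0+0+0+0+0+0+0+0+0+0+0+0+0+0+1+0+0+0+0+0 mod 2 = 1
  c[26] = d·G[:,26] = (00111011111110001101100111)·(00000000000000000000010000) mod 2 = 0+0+0+0+0+0+0+0+0+0+0+0+0+0+0+0+0+0+0+0+0+0+0+0+0+0 mod 2 = 0
  c[27] = d·G[:,27] = (00111011111110001101100111)·(00000000000000000000001000) mod 2 = 0+0+0+0+0+0+0+0+0+0+0+0+0+0+0+0+0+0+0+0+0+0+0+0+0+0 mod 2 = 0
  c[28] = d·G[:,28] = (00111011111110001101100111)·(00000000000000000000000100) mod 2 = 0+0+0+0+0+0+0+0+0+0+0+0+0+0+0+0+0+0+0+0+0+0+0+1+0+0 mod 2 = 1
  c[29] = d·G[:,29] = (00111011111110001101100111)·(00000000000000000000000010) mod 2 = 0+0+0+0+0+0+0+0+0+0+0+0+0+0+0+0+0+0+0+0+0+0+0+0+1+0 mod 2 = 1
  c[30] = d·G[:,30] = (00111011111110001101100111)·(00000000000000000000000001) mod 2 = 0+0+0+0+0+0+0+0+0+0+0+0+0+0+0+0+0+0+0+0+0+0+0+0+0+1 mod 2 = 1
Codeword = 0101011110111111110001101100111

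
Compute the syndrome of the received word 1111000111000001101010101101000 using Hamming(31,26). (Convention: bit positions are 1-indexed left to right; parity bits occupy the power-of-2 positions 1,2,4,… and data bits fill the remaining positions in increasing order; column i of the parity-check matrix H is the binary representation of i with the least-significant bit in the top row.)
Syndrome s = H · r^T (mod 2), r = 1111000111000001101010101101000:
  s[0] = (1010101010101010101010101010101)·(1111000111000001101010101101000) mod 2 = 1+0+1+0+0+0+0+0+1+0+0+0+0+0+0+0+1+0+1+0+1+0+1+0+1+0+0+0+0+0+0 mod 2 = 0
  s[1] = (0110011001100110011001100110011)·(1111000111000001101010101101000) mod 2 = 0+1+1+0+0+0+0+0+0+1+0+0+0+0+0+0+0+0+1+0+0+0+1+0+0+1+0+0+0+0+0 mod 2 = 0
  s[2] = (0001111000011110000111100001111)·(1111000111000001101010101101000) mod 2 = 0+0+0+1+0+0+0+0+0+0+0+0+0+0+0+0+0+0+0+0+1+0+1+0+0+0+0+1+0+0+0 mod 2 = 0
  s[3] = (0000000111111110000000011111111)·(1111000111000001101010101101000) mod 2 = 0+0+0+0+0+0+0+1+1+1+0+0+0+0+0+0+0+0+0+0+0+0+0+0+1+1+0+1+0+0+0 mod 2 = 0
  s[4] = (0000000000000001111111111111111)·(1111000111000001101010101101000) mod 2 = 0+0+0+0+0+0+0+0+0+0+0+0+0+0+0+1+1+0+1+0+1+0+1+0+1+1+0+1+0+0+0 mod 2 = 0
Syndrome = 00000
s = 0: no error detected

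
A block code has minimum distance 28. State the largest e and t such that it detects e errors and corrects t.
(a) Detection requires d_min ≥ e+1, so e ≤ d_min − 1 = 27.
(b) Correction requires d_min ≥ 2t+1, so t ≤ ⌊(d_min − 1)/2⌋ = ⌊27/2⌋ = 13.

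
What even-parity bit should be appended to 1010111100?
Sum of data bits: 1+0+1+0+1+1+1+1+0+0 = 6.
6 mod 2 = 0, so parity bit = 0.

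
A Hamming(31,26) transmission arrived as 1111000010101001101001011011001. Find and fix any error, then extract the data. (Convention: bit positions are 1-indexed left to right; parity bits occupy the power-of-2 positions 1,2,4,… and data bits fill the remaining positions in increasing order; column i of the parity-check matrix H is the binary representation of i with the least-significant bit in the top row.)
Syndrome s = H · r^T (mod 2), r = 1111000010101001101001011011001:
  s[0] = (1010101010101010101010101010101)·(1111000010101001101001011011001) mod 2 = 1+0+1+0+0+0+0+0+1+0+1+0+1+0+0+0+1+0+1+0+0+0+0+0+1+0+1+0+0+0+1 mod 2 = 0
  s[1] = (0110011001100110011001100110011)·(1111000010101001101001011011001) mod 2 = 0+1+1+0+0+0+0+0+0+0+1+0+0+0+0+0+0+0+1+0+0+1+0+0+0+0+1+0+0+0+1 mod 2 = 1
  s[2] = (0001111000011110000111100001111)·(1111000010101001101001011011001) mod 2 = 0+0+0+1+0+0+0+0+0+0+0+0+1+0+0+0+0+0+0+0+0+1+0+0+0+0+0+1+0+0+1 mod 2 = 1
  s[3] = (0000000111111110000000011111111)·(1111000010101001101001011011001) mod 2 = 0+0+0+0+0+0+0+0+1+0+1+0+1+0+0+0+0+0+0+0+0+0+0+1+1+0+1+1+0+0+1 mod 2 = 0
  s[4] = (0000000000000001111111111111111)·(1111000010101001101001011011001) mod 2 = 0+0+0+0+0+0+0+0+0+0+0+0+0+0+0+1+1+0+1+0+0+1+0+1+1+0+1+1+0+0+1 mod 2 = 1
Syndrome = 01101
Column 22 of H equals this syndrome → error at bit 22 (1-indexed).
Flip bit 22: 1111000010101001101001011011001 → 1111000010101001101000011011001
Extract data bits at positions {3,5,6,7,9,10,11,12,13,14,15,17,18,19,20,21,22,23,24,25,26,27,28,29,30,31}: 10001010100101000011011001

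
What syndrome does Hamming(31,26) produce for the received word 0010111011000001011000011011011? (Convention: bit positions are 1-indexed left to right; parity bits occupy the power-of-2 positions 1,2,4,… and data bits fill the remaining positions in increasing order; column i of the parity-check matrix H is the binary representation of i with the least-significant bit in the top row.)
Syndrome s = H · r^T (mod 2), r = 0010111011000001011000011011011:
  s[0] = (1010101010101010101010101010101)·(0010111011000001011000011011011) mod 2 = 0+0+1+0+1+0+1+0+1+0+0+0+0+0+0+0+0+0+1+0+0+0+0+0+1+0+1+0+0+0+1 mod 2 = 0
  s[1] = (0110011001100110011001100110011)·(0010111011000001011000011011011) mod 2 = 0+0+1+0+0+1+1+0+0+1+0+0+0+0+0+0+0+1+1+0+0+0+0+0+0+0+1+0+0+1+1 mod 2 = 1
  s[2] = (0001111000011110000111100001111)·(0010111011000001011000011011011) mod 2 = 0+0+0+0+1+1+1+0+0+0+0+0+0+0+0+0+0+0+0+0+0+0+0+0+0+0+0+1+0+1+1 mod 2 = 0
  s[3] = (0000000111111110000000011111111)·(0010111011000001011000011011011) mod 2 = 0+0+0+0+0+0+0+0+1+1+0+0+0+0+0+0+0+0+0+0+0+0+0+1+1+0+1+1+0+1+1 mod 2 = 0
  s[4] = (0000000000000001111111111111111)·(0010111011000001011000011011011) mod 2 = 0+0+0+0+0+0+0+0+0+0+0+0+0+0+0+1+0+1+1+0+0+0+0+1+1+0+1+1+0+1+1 mod 2 = 1
Syndrome = 01001
Non-zero syndrome: error at position 18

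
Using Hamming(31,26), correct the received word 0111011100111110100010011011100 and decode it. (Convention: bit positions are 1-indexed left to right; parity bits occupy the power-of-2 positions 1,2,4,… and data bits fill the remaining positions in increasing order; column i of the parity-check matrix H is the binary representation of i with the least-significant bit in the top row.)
Syndrome s = H · r^T (mod 2), r = 0111011100111110100010011011100:
  s[0] = (1010101010101010101010101010101)·(0111011100111110100010011011100) mod 2 = 0+0+1+0+0+0+1+0+0+0+1+0+1+0+1+0+1+0+0+0+1+0+0+0+1+0+1+0+1+0+0 mod 2 = 0
  s[1] = (0110011001100110011001100110011)·(0111011100111110100010011011100) mod 2 = 0+1+1+0+0+1+1+0+0+0+1+0+0+1+1+0+0+0+0+0+0+0+0+0+0+0+1+0+0+0+0 mod 2 = 0
  s[2] = (0001111000011110000111100001111)·(0111011100111110100010011011100) mod 2 = 0+0+0+1+0+1+1+0+0+0+0+1+1+1+1+0+0+0+0+0+1+0+0+0+0+0+0+1+1+0+0 mod 2 = 0
  s[3] = (0000000111111110000000011111111)·(0111011100111110100010011011100) mod 2 = 0+0+0+0+0+0+0+1+0+0+1+1+1+1+1+0+0+0+0+0+0+0+0+1+1+0+1+1+1+0+0 mod 2 = 1
  s[4] = (0000000000000001111111111111111)·(0111011100111110100010011011100) mod 2 = 0+0+0+0+0+0+0+0+0+0+0+0+0+0+0+0+1+0+0+0+1+0+0+1+1+0+1+1+1+0+0 mod 2 = 1
Syndrome = 00011
Column 24 of H equals this syndrome → error at bit 24 (1-indexed).
Flip bit 24: 0111011100111110100010011011100 → 0111011100111110100010001011100
Extract data bits at positions {3,5,6,7,9,10,11,12,13,14,15,17,18,19,20,21,22,23,24,25,26,27,28,29,30,31}: 10110011111100010001011100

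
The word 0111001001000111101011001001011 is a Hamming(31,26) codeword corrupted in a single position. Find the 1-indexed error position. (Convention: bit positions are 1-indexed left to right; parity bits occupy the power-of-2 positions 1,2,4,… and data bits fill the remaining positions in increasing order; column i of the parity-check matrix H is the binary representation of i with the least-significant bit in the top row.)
Syndrome s = H · r^T (mod 2), r = 0111001001000111101011001001011:
  s[0] = (1010101010101010101010101010101)·(0111001001000111101011001001011) mod 2 = 0+0+1+0+0+0+1+0+0+0+0+0+0+0+1+0+1+0+1+0+1+0+0+0+1+0+0+0+0+0+1 mod 2 = 0
  s[1] = (0110011001100110011001100110011)·(0111001001000111101011001001011) mod 2 = 0+1+1+0+0+0+1+0+0+1+0+0+0+1+1+0+0+0+1+0+0+1+0+0+0+0+0+0+0+1+1 mod 2 = 0
  s[2] = (0001111000011110000111100001111)·(0111001001000111101011001001011) mod 2 = 0+0+0+1+0+0+1+0+0+0+0+0+0+1+1+0+0+0+0+0+1+1+0+0+0+0+0+1+0+1+1 mod 2 = 1
  s[3] = (0000000111111110000000011111111)·(0111001001000111101011001001011) mod 2 = 0+0+0+0+0+0+0+0+0+1+0+0+0+1+1+0+0+0+0+0+0+0+0+0+1+0+0+1+0+1+1 mod 2 = 1
  s[4] = (0000000000000001111111111111111)·(0111001001000111101011001001011) mod 2 = 0+0+0+0+0+0+0+0+0+0+0+0+0+0+0+1+1+0+1+0+1+1+0+0+1+0+0+1+0+1+1 mod 2 = 1
Syndrome = 00111
Column i of H is the binary representation of i, so the syndrome is the binary index of the flipped bit.
Read s = 00111 with s[0] as LSB: 0·2^0 + 0·2^1 + 1·2^2 + 1·2^3 + 1·2^4 = 28.
Error is at bit position 28.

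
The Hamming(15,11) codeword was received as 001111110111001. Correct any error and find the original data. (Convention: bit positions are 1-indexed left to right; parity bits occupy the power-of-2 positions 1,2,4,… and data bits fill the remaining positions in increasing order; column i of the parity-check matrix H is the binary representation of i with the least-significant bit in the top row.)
Syndrome s = H · r^T (mod 2), r = 001111110111001:
  s[0] = (101010101010101)·(001111110111001) mod 2 = 0+0+1+0+1+0+1+0+0+0+1+0+0+0+1 mod 2 = 1
  s[1] = (011001100110011)·(001111110111001) mod 2 = 0+0+1+0+0+1+1+0+0+1+1+0+0+0+1 mod 2 = 0
  s[2] = (000111100001111)·(001111110111001) mod 2 = 0+0+0+1+1+1+1+0+0+0+0+1+0+0+1 mod 2 = 0
  s[3] = (000000011111111)·(001111110111001) mod 2 = 0+0+0+0+0+0+0+1+0+1+1+1+0+0+1 mod 2 = 1
Syndrome = 1001
Column 9 of H equals this syndrome → error at bit 9 (1-indexed).
Flip bit 9: 001111110111001 → 001111111111001
Extract data bits at positions {3,5,6,7,9,10,11,12,13,14,15}: 11111111001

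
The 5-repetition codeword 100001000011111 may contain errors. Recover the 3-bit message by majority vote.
Split into 5-bit blocks and majority-vote each:
  block 1 = 10000: 1 ones, 4 zeros → 0
  block 2 = 10000: 1 ones, 4 zeros → 0
  block 3 = 11111: 5 ones, 0 zeros → 1
Decoded = 001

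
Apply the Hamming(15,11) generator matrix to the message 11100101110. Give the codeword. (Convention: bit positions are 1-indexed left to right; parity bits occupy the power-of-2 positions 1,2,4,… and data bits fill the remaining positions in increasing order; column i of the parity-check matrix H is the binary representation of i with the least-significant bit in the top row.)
Codeword c = d · G (mod 2), d = 11100101110:
  c[0] = d·G[:,0] = (11100101110)·(11011010101) mod 2 = 1+1+0+0+0+0+0+0+1+0+0 mod 2 = 1
  c[1] = d·G[:,1] = (11100101110)·(10110110011) mod 2 = 1+0+1+0+0+1+0+0+0+1+0 mod 2 = 0
  c[2] = d·G[:,2] = (11100101110)·(10000000000) mod 2 = 1+0+0+0+0+0+0+0+0+0+0 mod 2 = 1
  c[3] = d·G[:,3] = (11100101110)·(01110001111) mod 2 = 0+1+1+0+0+0+0+1+1+1+0 mod 2 = 1
  c[4] = d·G[:,4] = (11100101110)·(01000000000) mod 2 = 0+1+0+0+0+0+0+0+0+0+0 mod 2 = 1
  c[5] = d·G[:,5] = (11100101110)·(00100000000) mod 2 = 0+0+1+0+0+0+0+0+0+0+0 mod 2 = 1
  c[6] = d·G[:,6] = (11100101110)·(00010000000) mod 2 = 0+0+0+0+0+0+0+0+0+0+0 mod 2 = 0
  c[7] = d·G[:,7] = (11100101110)·(00001111111) mod 2 = 0+0+0+0+0+1+0+1+1+1+0 mod 2 = 0
  c[8] = d·G[:,8] = (11100101110)·(00001000000) mod 2 = 0+0+0+0+0+0+0+0+0+0+0 mod 2 = 0
  c[9] = d·G[:,9] = (11100101110)·(00000100000) mod 2 = 0+0+0+0+0+1+0+0+0+0+0 mod 2 = 1
  c[10] = d·G[:,10] = (11100101110)·(00000010000) mod 2 = 0+0+0+0+0+0+0+0+0+0+0 mod 2 = 0
  c[11] = d·G[:,11] = (11100101110)·(00000001000) mod 2 = 0+0+0+0+0+0+0+1+0+0+0 mod 2 = 1
  c[12] = d·G[:,12] = (11100101110)·(00000000100) mod 2 = 0+0+0+0+0+0+0+0+1+0+0 mod 2 = 1
  c[13] = d·G[:,13] = (11100101110)·(00000000010) mod 2 = 0+0+0+0+0+0+0+0+0+1+0 mod 2 = 1
  c[14] = d·G[:,14] = (11100101110)·(00000000001) mod 2 = 0+0+0+0+0+0+0+0+0+0+0 mod 2 = 0
Codeword = 101111000101110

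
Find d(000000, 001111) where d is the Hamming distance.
XOR = 001111, count of 1s = 4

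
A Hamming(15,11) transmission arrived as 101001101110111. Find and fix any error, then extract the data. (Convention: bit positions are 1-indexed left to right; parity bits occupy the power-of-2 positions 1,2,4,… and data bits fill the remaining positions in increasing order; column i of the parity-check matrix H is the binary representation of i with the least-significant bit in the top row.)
Syndrome s = H · r^T (mod 2), r = 101001101110111:
  s[0] = (101010101010101)·(101001101110111) mod 2 = 1+0+1+0+0+0+1+0+1+0+1+0+1+0+1 mod 2 = 1
  s[1] = (011001100110011)·(101001101110111) mod 2 = 0+0+1+0+0+1+1+0+0+1+1+0+0+1+1 mod 2 = 1
  s[2] = (000111100001111)·(101001101110111) mod 2 = 0+0+0+0+0+1+1+0+0+0+0+0+1+1+1 mod 2 = 1
  s[3] = (000000011111111)·(101001101110111) mod 2 = 0+0+0+0+0+0+0+0+1+1+1+0+1+1+1 mod 2 = 0
Syndrome = 1110
Column 7 of H equals this syndrome → error at bit 7 (1-indexed).
Flip bit 7: 101001101110111 → 101001001110111
Extract data bits at positions {3,5,6,7,9,10,11,12,13,14,15}: 10101110111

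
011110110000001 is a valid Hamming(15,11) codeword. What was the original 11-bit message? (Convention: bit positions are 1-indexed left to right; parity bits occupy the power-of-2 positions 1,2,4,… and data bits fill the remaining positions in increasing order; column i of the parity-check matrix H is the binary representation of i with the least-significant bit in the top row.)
Parity bits occupy power-of-2 positions; data bits are at positions {3,5,6,7,9,10,11,12,13,14,15} (1-indexed).
Extract: c[3]=1 c[5]=1 c[6]=0 c[7]=1 c[9]=0 c[10]=0 c[11]=0 c[12]=0 c[13]=0 c[14]=0 c[15]=1
Data = 11010000001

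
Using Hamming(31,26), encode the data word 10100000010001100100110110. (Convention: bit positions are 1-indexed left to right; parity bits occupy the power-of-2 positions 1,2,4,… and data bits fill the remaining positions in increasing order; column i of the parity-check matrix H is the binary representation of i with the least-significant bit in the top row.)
Codeword c = d · G (mod 2), d = 10100000010001100100110110:
  c[0] = d·G[:,0] = (10100000010001100100110110)·(11011010101101010101010101) mod 2 = 1+0+0+0+0+0+0+0+0+0+0+0+0+1+0+0+0+1+0+0+0+1+0+1+0+0 mod 2 = 1
  c[1] = d·G[:,1] = (10100000010001100100110110)·(10110110011011001100110011) mod 2 = 1+0+1+0+0+0+0+0+0+1+0+0+0+1+0+0+0+1+0+0+1+1+0+0+1+0 mod 2 = 0
  c[2] = d·G[:,2] = (10100000010001100100110110)·(10000000000000000000000000) mod 2 = 1+0+0+0+0+0+0+0+0+0+0+0+0+0+0+0+0+0+0+0+0+0+0+0+0+0 mod 2 = 1
  c[3] = d·G[:,3] = (10100000010001100100110110)·(01110001111000111100001111) mod 2 = 0+0+1+0+0+0+0+0+0+1+0+0+0+0+1+0+0+1+0+0+0+0+0+1+1+0 mod 2 = 0
  c[4] = d·G[:,4] = (10100000010001100100110110)·(01000000000000000000000000) mod 2 = 0+0+0+0+0+0+0+0+0+0+0+0+0+0+0+0+0+0+0+0+0+0+0+0+0+0 mod 2 = 0
  c[5] = d·G[:,5] = (10100000010001100100110110)·(00100000000000000000000000) mod 2 = 0+0+1+0+0+0+0+0+0+0+0+0+0+0+0+0+0+0+0+0+0+0+0+0+0+0 mod 2 = 1
  c[6] = d·G[:,6] = (10100000010001100100110110)·(00010000000000000000000000) mod 2 = 0+0+0+0+0+0+0+0+0+0+0+0+0+0+0+0+0+0+0+0+0+0+0+0+0+0 mod 2 = 0
  c[7] = d·G[:,7] = (10100000010001100100110110)·(00001111111000000011111111) mod 2 = 0+0+0+0+0+0+0+0+0+1+0+0+0+0+0+0+0+0+0+0+1+1+0+1+1+0 mod 2 = 1
  c[8] = d·G[:,8] = (10100000010001100100110110)·(00001000000000000000000000) mod 2 = 0+0+0+0+0+0+0+0+0+0+0+0+0+0+0+0+0+0+0+0+0+0+0+0+0+0 mod 2 = 0
  c[9] = d·G[:,9] = (10100000010001100100110110)·(00000100000000000000000000) mod 2 = 0+0+0+0+0+0+0+0+0+0+0+0+0+0+0+0+0+0+0+0+0+0+0+0+0+0 mod 2 = 0
  c[10] = d·G[:,10] = (10100000010001100100110110)·(00000010000000000000000000) mod 2 = 0+0+0+0+0+0+0+0+0+0+0+0+0+0+0+0+0+0+0+0+0+0+0+0+0+0 mod 2 = 0
  c[11] = d·G[:,11] = (10100000010001100100110110)·(00000001000000000000000000) mod 2 = 0+0+0+0+0+0+0+0+0+0+0+0+0+0+0+0+0+0+0+0+0+0+0+0+0+0 mod 2 = 0
  c[12] = d·G[:,12] = (10100000010001100100110110)·(00000000100000000000000000) mod 2 = 0+0+0+0+0+0+0+0+0+0+0+0+0+0+0+0+0+0+0+0+0+0+0+0+0+0 mod 2 = 0
  c[13] = d·G[:,13] = (10100000010001100100110110)·(00000000010000000000000000) mod 2 = 0+0+0+0+0+0+0+0+0+1+0+0+0+0+0+0+0+0+0+0+0+0+0+0+0+0 mod 2 = 1
  c[14] = d·G[:,14] = (10100000010001100100110110)·(00000000001000000000000000) mod 2 = 0+0+0+0+0+0+0+0+0+0+0+0+0+0+0+0+0+0+0+0+0+0+0+0+0+0 mod 2 = 0
  c[15] = d·G[:,15] = (10100000010001100100110110)·(00000000000111111111111111) mod 2 = 0+0+0+0+0+0+0+0+0+0+0+0+0+1+1+0+0+1+0+0+1+1+0+1+1+0 mod 2 = 1
  c[16] = d·G[:,16] = (10100000010001100100110110)·(00000000000100000000000000) mod 2 = 0+0+0+0+0+0+0+0+0+0+0+0+0+0+0+0+0+0+0+0+0+0+0+0+0+0 mod 2 = 0
  c[17] = d·G[:,17] = (10100000010001100100110110)·(00000000000010000000000000) mod 2 = 0+0+0+0+0+0+0+0+0+0+0+0+0+0+0+0+0+0+0+0+0+0+0+0+0+0 mod 2 = 0
  c[18] = d·G[:,18] = (10100000010001100100110110)·(00000000000001000000000000) mod 2 = 0+0+0+0+0+0+0+0+0+0+0+0+0+1+0+0+0+0+0+0+0+0+0+0+0+0 mod 2 = 1
  c[19] = d·G[:,19] = (10100000010001100100110110)·(00000000000000100000000000) mod 2 = 0+0+0+0+0+0+0+0+0+0+0+0+0+0+1+0+0+0+0+0+0+0+0+0+0+0 mod 2 = 1
  c[20] = d·G[:,20] = (10100000010001100100110110)·(00000000000000010000000000) mod 2 = 0+0+0+0+0+0+0+0+0+0+0+0+0+0+0+0+0+0+0+0+0+0+0+0+0+0 mod 2 = 0
  c[21] = d·G[:,21] = (10100000010001100100110110)·(00000000000000001000000000) mod 2 = 0+0+0+0+0+0+0+0+0+0+0+0+0+0+0+0+0+0+0+0+0+0+0+0+0+0 mod 2 = 0
  c[22] = d·G[:,22] = (10100000010001100100110110)·(00000000000000000100000000) mod 2 = 0+0+0+0+0+0+0+0+0+0+0+0+0+0+0+0+0+1+0+0+0+0+0+0+0+0 mod 2 = 1
  c[23] = d·G[:,23] = (10100000010001100100110110)·(00000000000000000010000000) mod 2 = 0+0+0+0+0+0+0+0+0+0+0+0+0+0+0+0+0+0+0+0+0+0+0+0+0+0 mod 2 = 0
  c[24] = d·G[:,24] = (10100000010001100100110110)·(00000000000000000001000000) mod 2 = 0+0+0+0+0+0+0+0+0+0+0+0+0+0+0+0+0+0+0+0+0+0+0+0+0+0 mod 2 = 0
  c[25] = d·G[:,25] = (10100000010001100100110110)·(00000000000000000000100000) mod 2 = 0+0+0+0+0+0+0+0+0+0+0+0+0+0+0+0+0+0+0+0+1+0+0+0+0+0 mod 2 = 1
  c[26] = d·G[:,26] = (10100000010001100100110110)·(00000000000000000000010000) mod 2 = 0+0+0+0+0+0+0+0+0+0+0+0+0+0+0+0+0+0+0+0+0+1+0+0+0+0 mod 2 = 1
  c[27] = d·G[:,27] = (10100000010001100100110110)·(00000000000000000000001000) mod 2 = 0+0+0+0+0+0+0+0+0+0+0+0+0+0+0+0+0+0+0+0+0+0+0+0+0+0 mod 2 = 0
  c[28] = d·G[:,28] = (10100000010001100100110110)·(00000000000000000000000100) mod 2 = 0+0+0+0+0+0+0+0+0+0+0+0+0+0+0+0+0+0+0+0+0+0+0+1+0+0 mod 2 = 1
  c[29] = d·G[:,29] = (10100000010001100100110110)·(00000000000000000000000010) mod 2 = 0+0+0+0+0+0+0+0+0+0+0+0+0+0+0+0+0+0+0+0+0+0+0+0+1+0 mod 2 = 1
  c[30] = d·G[:,30] = (10100000010001100100110110)·(00000000000000000000000001) mod 2 = 0+0+0+0+0+0+0+0+0+0+0+0+0+0+0+0+0+0+0+0+0+0+0+0+0+0 mod 2 = 0
Codeword = 1010010100000101001100100110110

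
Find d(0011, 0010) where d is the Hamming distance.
XOR = 0001, count of 1s = 1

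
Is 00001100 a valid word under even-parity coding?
Sum of all bits: 0+0+0+0+1+1+0+0 = 2; 2 mod 2 = 0. Result is 0 → valid parity.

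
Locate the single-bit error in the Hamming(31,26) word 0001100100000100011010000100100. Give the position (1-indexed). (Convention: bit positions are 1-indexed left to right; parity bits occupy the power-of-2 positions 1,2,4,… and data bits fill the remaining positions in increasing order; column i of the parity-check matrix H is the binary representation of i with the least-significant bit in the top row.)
Syndrome s = H · r^T (mod 2), r = 0001100100000100011010000100100:
  s[0] = (1010101010101010101010101010101)·(0001100100000100011010000100100) mod 2 = 0+0+0+0+1+0+0+0+0+0+0+0+0+0+0+0+0+0+1+0+1+0+0+0+0+0+0+0+1+0+0 mod 2 = 0
  s[1] = (0110011001100110011001100110011)·(0001100100000100011010000100100) mod 2 = 0+0+0+0+0+0+0+0+0+0+0+0+0+1+0+0+0+1+1+0+0+0+0+0+0+1+0+0+0+0+0 mod 2 = 0
  s[2] = (0001111000011110000111100001111)·(0001100100000100011010000100100) mod 2 = 0+0+0+1+1+0+0+0+0+0+0+0+0+1+0+0+0+0+0+0+1+0+0+0+0+0+0+0+1+0+0 mod 2 = 1
  s[3] = (0000000111111110000000011111111)·(0001100100000100011010000100100) mod 2 = 0+0+0+0+0+0+0+1+0+0+0+0+0+1+0+0+0+0+0+0+0+0+0+0+0+1+0+0+1+0+0 mod 2 = 0
  s[4] = (0000000000000001111111111111111)·(0001100100000100011010000100100) mod 2 = 0+0+0+0+0+0+0+0+0+0+0+0+0+0+0+0+0+1+1+0+1+0+0+0+0+1+0+0+1+0+0 mod 2 = 1
Syndrome = 00101
Column i of H is the binary representation of i, so the syndrome is the binary index of the flipped bit.
Read s = 00101 with s[0] as LSB: 0·2^0 + 0·2^1 + 1·2^2 + 0·2^3 + 1·2^4 = 20.
Error is at bit position 20.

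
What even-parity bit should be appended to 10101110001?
Sum of data bits: 1+0+1+0+1+1+1+0+0+0+1 = 6.
6 mod 2 = 0, so parity bit = 0.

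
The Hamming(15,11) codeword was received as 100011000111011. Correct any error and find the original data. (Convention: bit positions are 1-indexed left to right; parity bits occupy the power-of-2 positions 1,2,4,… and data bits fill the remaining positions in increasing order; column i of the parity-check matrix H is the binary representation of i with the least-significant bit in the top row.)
Syndrome s = H · r^T (mod 2), r = 100011000111011:
  s[0] = (101010101010101)·(100011000111011) mod 2 = 1+0+0+0+1+0+0+0+0+0+1+0+0+0+1 mod 2 = 0
  s[1] = (011001100110011)·(100011000111011) mod 2 = 0+0+0+0+0+1+0+0+0+1+1+0+0+1+1 mod 2 = 1
  s[2] = (000111100001111)·(100011000111011) mod 2 = 0+0+0+0+1+1+0+0+0+0+0+1+0+1+1 mod 2 = 1
  s[3] = (000000011111111)·(100011000111011) mod 2 = 0+0+0+0+0+0+0+0+0+1+1+1+0+1+1 mod 2 = 1
Syndrome = 0111
Column 14 of H equals this syndrome → error at bit 14 (1-indexed).
Flip bit 14: 100011000111011 → 100011000111001
Extract data bits at positions {3,5,6,7,9,10,11,12,13,14,15}: 01100111001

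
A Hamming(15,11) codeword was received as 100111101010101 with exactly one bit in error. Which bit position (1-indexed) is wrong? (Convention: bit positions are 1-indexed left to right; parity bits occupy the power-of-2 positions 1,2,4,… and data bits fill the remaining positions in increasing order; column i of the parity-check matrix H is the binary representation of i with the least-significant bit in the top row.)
Syndrome s = H · r^T (mod 2), r = 100111101010101:
  s[0] = (101010101010101)·(100111101010101) mod 2 = 1+0+0+0+1+0+1+0+1+0+1+0+1+0+1 mod 2 = 1
  s[1] = (011001100110011)·(100111101010101) mod 2 = 0+0+0+0+0+1+1+0+0+0+1+0+0+0+1 mod 2 = 0
  s[2] = (000111100001111)·(100111101010101) mod 2 = 0+0+0+1+1+1+1+0+0+0+0+0+1+0+1 mod 2 = 0
  s[3] = (000000011111111)·(100111101010101) mod 2 = 0+0+0+0+0+0+0+0+1+0+1+0+1+0+1 mod 2 = 0
Syndrome = 1000
Column i of H is the binary representation of i, so the syndrome is the binary index of the flipped bit.
Read s = 1000 with s[0] as LSB: 1·2^0 + 0·2^1 + 0·2^2 + 0·2^3 = 1.
Error is at bit position 1.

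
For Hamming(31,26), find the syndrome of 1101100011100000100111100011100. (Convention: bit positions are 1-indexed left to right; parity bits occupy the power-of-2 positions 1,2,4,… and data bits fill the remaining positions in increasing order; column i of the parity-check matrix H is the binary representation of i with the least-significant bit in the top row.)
Syndrome s = H · r^T (mod 2), r = 1101100011100000100111100011100:
  s[0] = (1010101010101010101010101010101)·(1101100011100000100111100011100) mod 2 = 1+0+0+0+1+0+0+0+1+0+1+0+0+0+0+0+1+0+0+0+1+0+1+0+0+0+1+0+1+0+0 mod 2 = 1
  s[1] = (0110011001100110011001100110011)·(1101100011100000100111100011100) mod 2 = 0+1+0+0+0+0+0+0+0+1+1+0+0+0+0+0+0+0+0+0+0+1+1+0+0+0+1+0+0+0+0 mod 2 = 0
  s[2] = (0001111000011110000111100001111)·(1101100011100000100111100011100) mod 2 = 0+0+0+1+1+0+0+0+0+0+0+0+0+0+0+0+0+0+0+1+1+1+1+0+0+0+0+1+1+0+0 mod 2 = 0
  s[3] = (0000000111111110000000011111111)·(1101100011100000100111100011100) mod 2 = 0+0+0+0+0+0+0+0+1+1+1+0+0+0+0+0+0+0+0+0+0+0+0+0+0+0+1+1+1+0+0 mod 2 = 0
  s[4] = (0000000000000001111111111111111)·(1101100011100000100111100011100) mod 2 = 0+0+0+0+0+0+0+0+0+0+0+0+0+0+0+0+1+0+0+1+1+1+1+0+0+0+1+1+1+0+0 mod 2 = 0
Syndrome = 10000
Non-zero syndrome: error at position 1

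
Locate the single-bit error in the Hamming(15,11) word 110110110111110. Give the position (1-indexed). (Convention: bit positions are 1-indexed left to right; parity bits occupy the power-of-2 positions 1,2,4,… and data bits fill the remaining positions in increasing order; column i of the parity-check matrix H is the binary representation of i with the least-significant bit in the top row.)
Syndrome s = H · r^T (mod 2), r = 110110110111110:
  s[0] = (101010101010101)·(110110110111110) mod 2 = 1+0+0+0+1+0+1+0+0+0+1+0+1+0+0 mod 2 = 1
  s[1] = (011001100110011)·(110110110111110) mod 2 = 0+1+0+0+0+0+1+0+0+1+1+0+0+1+0 mod 2 = 1
  s[2] = (000111100001111)·(110110110111110) mod 2 = 0+0+0+1+1+0+1+0+0+0+0+1+1+1+0 mod 2 = 0
  s[3] = (000000011111111)·(110110110111110) mod 2 = 0+0+0+0+0+0+0+1+0+1+1+1+1+1+0 mod 2 = 0
Syndrome = 1100
Column i of H is the binary representation of i, so the syndrome is the binary index of the flipped bit.
Read s = 1100 with s[0] as LSB: 1·2^0 + 1·2^1 + 0·2^2 + 0·2^3 = 3.
Error is at bit position 3.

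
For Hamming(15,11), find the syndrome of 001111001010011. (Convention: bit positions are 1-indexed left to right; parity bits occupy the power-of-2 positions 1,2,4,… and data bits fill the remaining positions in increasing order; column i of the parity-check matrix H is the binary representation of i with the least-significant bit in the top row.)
Syndrome s = H · r^T (mod 2), r = 001111001010011:
  s[0] = (101010101010101)·(001111001010011) mod 2 = 0+0+1+0+1+0+0+0+1+0+1+0+0+0+1 mod 2 = 1
  s[1] = (011001100110011)·(001111001010011) mod 2 = 0+0+1+0+0+1+0+0+0+0+1+0+0+1+1 mod 2 = 1
  s[2] = (000111100001111)·(001111001010011) mod 2 = 0+0+0+1+1+1+0+0+0+0+0+0+0+1+1 mod 2 = 1
  s[3] = (000000011111111)·(001111001010011) mod 2 = 0+0+0+0+0+0+0+0+1+0+1+0+0+1+1 mod 2 = 0
Syndrome = 1110
Non-zero syndrome: error at position 7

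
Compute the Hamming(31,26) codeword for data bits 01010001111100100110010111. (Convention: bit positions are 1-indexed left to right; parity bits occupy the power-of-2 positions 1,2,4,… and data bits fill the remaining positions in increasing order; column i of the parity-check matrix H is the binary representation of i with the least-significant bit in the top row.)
Codeword c = d · G (mod 2), d = 01010001111100100110010111:
  c[0] = d·G[:,0] = (01010001111100100110010111)·(11011010101101010101010101) mod 2 = 0+1+0+1+0+0+0+0+1+0+1+1+0+0+0+0+0+1+0+0+0+1+0+1+0+1 mod 2 = 1
  c[1] = d·G[:,1] = (01010001111100100110010111)·(10110110011011001100110011) mod 2 = 0+0+0+1+0+0+0+0+0+1+1+0+0+0+0+0+0+1+0+0+0+1+0+0+1+1 mod 2 = 1
  c[2] = d·G[:,2] = (01010001111100100110010111)·(10000000000000000000000000) mod 2 = 0+0+0+0+0+0+0+0+0+0+0+0+0+0+0+0+0+0+0+0+0+0+0+0+0+0 mod 2 = 0
  c[3] = d·G[:,3] = (01010001111100100110010111)·(01110001111000111100001111) mod 2 = 0+1+0+1+0+0+0+1+1+1+1+0+0+0+1+0+0+1+0+0+0+0+0+1+1+1 mod 2 = 1
  c[4] = d·G[:,4] = (01010001111100100110010111)·(01000000000000000000000000) mod 2 = 0+1+0+0+0+0+0+0+0+0+0+0+0+0+0+0+0+0+0+0+0+0+0+0+0+0 mod 2 = 1
  c[5] = d·G[:,5] = (01010001111100100110010111)·(00100000000000000000000000) mod 2 = 0+0+0+0+0+0+0+0+0+0+0+0+0+0+0+0+0+0+0+0+0+0+0+0+0+0 mod 2 = 0
  c[6] = d·G[:,6] = (01010001111100100110010111)·(00010000000000000000000000) mod 2 = 0+0+0+1+0+0+0+0+0+0+0+0+0+0+0+0+0+0+0+0+0+0+0+0+0+0 mod 2 = 1
  c[7] = d·G[:,7] = (01010001111100100110010111)·(00001111111000000011111111) mod 2 = 0+0+0+0+0+0+0+1+1+1+1+0+0+0+0+0+0+0+1+0+0+1+0+1+1+1 mod 2 = 1
  c[8] = d·G[:,8] = (01010001111100100110010111)·(00001000000000000000000000) mod 2 = 0+0+0+0+0+0+0+0+0+0+0+0+0+0+0+0+0+0+0+0+0+0+0+0+0+0 mod 2 = 0
  c[9] = d·G[:,9] = (01010001111100100110010111)·(00000100000000000000000000) mod 2 = 0+0+0+0+0+0+0+0+0+0+0+0+0+0+0+0+0+0+0+0+0+0+0+0+0+0 mod 2 = 0
  c[10] = d·G[:,10] = (01010001111100100110010111)·(00000010000000000000000000) mod 2 = 0+0+0+0+0+0+0+0+0+0+0+0+0+0+0+0+0+0+0+0+0+0+0+0+0+0 mod 2 = 0
  c[11] = d·G[:,11] = (01010001111100100110010111)·(00000001000000000000000000) mod 2 = 0+0+0+0+0+0+0+1+0+0+0+0+0+0+0+0+0+0+0+0+0+0+0+0+0+0 mod 2 = 1
  c[12] = d·G[:,12] = (01010001111100100110010111)·(00000000100000000000000000) mod 2 = 0+0+0+0+0+0+0+0+1+0+0+0+0+0+0+0+0+0+0+0+0+0+0+0+0+0 mod 2 = 1
  c[13] = d·G[:,13] = (01010001111100100110010111)·(00000000010000000000000000) mod 2 = 0+0+0+0+0+0+0+0+0+1+0+0+0+0+0+0+0+0+0+0+0+0+0+0+0+0 mod 2 = 1
  c[14] = d·G[:,14] = (01010001111100100110010111)·(00000000001000000000000000) mod 2 = 0+0+0+0+0+0+0+0+0+0+1+0+0+0+0+0+0+0+0+0+0+0+0+0+0+0 mod 2 = 1
  c[15] = d·G[:,15] = (01010001111100100110010111)·(00000000000111111111111111) mod 2 = 0+0+0+0+0+0+0+0+0+0+0+1+0+0+1+0+0+1+1+0+0+1+0+1+1+1 mod 2 = 0
  c[16] = d·G[:,16] = (01010001111100100110010111)·(00000000000100000000000000) mod 2 = 0+0+0+0+0+0+0+0+0+0+0+1+0+0+0+0+0+0+0+0+0+0+0+0+0+0 mod 2 = 1
  c[17] = d·G[:,17] = (01010001111100100110010111)·(00000000000010000000000000) mod 2 = 0+0+0+0+0+0+0+0+0+0+0+0+0+0+0+0+0+0+0+0+0+0+0+0+0+0 mod 2 = 0
  c[18] = d·G[:,18] = (01010001111100100110010111)·(00000000000001000000000000) mod 2 = 0+0+0+0+0+0+0+0+0+0+0+0+0+0+0+0+0+0+0+0+0+0+0+0+0+0 mod 2 = 0
  c[19] = d·G[:,19] = (01010001111100100110010111)·(00000000000000100000000000) mod 2 = 0+0+0+0+0+0+0+0+0+0+0+0+0+0+1+0+0+0+0+0+0+0+0+0+0+0 mod 2 = 1
  c[20] = d·G[:,20] = (01010001111100100110010111)·(00000000000000010000000000) mod 2 = 0+0+0+0+0+0+0+0+0+0+0+0+0+0+0+0+0+0+0+0+0+0+0+0+0+0 mod 2 = 0
  c[21] = d·G[:,21] = (01010001111100100110010111)·(00000000000000001000000000) mod 2 = 0+0+0+0+0+0+0+0+0+0+0+0+0+0+0+0+0+0+0+0+0+0+0+0+0+0 mod 2 = 0
  c[22] = d·G[:,22] = (01010001111100100110010111)·(00000000000000000100000000) mod 2 = 0+0+0+0+0+0+0+0+0+0+0+0+0+0+0+0+0+1+0+0+0+0+0+0+0+0 mod 2 = 1
  c[23] = d·G[:,23] = (01010001111100100110010111)·(00000000000000000010000000) mod 2 = 0+0+0+0+0+0+0+0+0+0+0+0+0+0+0+0+0+0+1+0+0+0+0+0+0+0 mod 2 = 1
  c[24] = d·G[:,24] = (01010001111100100110010111)·(00000000000000000001000000) mod 2 = 0+0+0+0+0+0+0+0+0+0+0+0+0+0+0+0+0+0+0+0+0+0+0+0+0+0 mod 2 = 0
  c[25] = d·G[:,25] = (01010001111100100110010111)·(00000000000000000000100000) mod 2 = 0+0+0+0+0+0+0+0+0+0+0+0+0+0+0+0+0+0+0+0+0+0+0+0+0+0 mod 2 = 0
  c[26] = d·G[:,26] = (01010001111100100110010111)·(00000000000000000000010000) mod 2 = 0+0+0+0+0+0+0+0+0+0+0+0+0+0+0+0+0+0+0+0+0+1+0+0+0+0 mod 2 = 1
  c[27] = d·G[:,27] = (01010001111100100110010111)·(00000000000000000000001000) mod 2 = 0+0+0+0+0+0+0+0+0+0+0+0+0+0+0+0+0+0+0+0+0+0+0+0+0+0 mod 2 = 0
  c[28] = d·G[:,28] = (01010001111100100110010111)·(00000000000000000000000100) mod 2 = 0+0+0+0+0+0+0+0+0+0+0+0+0+0+0+0+0+0+0+0+0+0+0+1+0+0 mod 2 = 1
  c[29] = d·G[:,29] = (01010001111100100110010111)·(00000000000000000000000010) mod 2 = 0+0+0+0+0+0+0+0+0+0+0+0+0+0+0+0+0+0+0+0+0+0+0+0+1+0 mod 2 = 1
  c[30] = d·G[:,30] = (01010001111100100110010111)·(00000000000000000000000001) mod 2 = 0+0+0+0+0+0+0+0+0+0+0+0+0+0+0+0+0+0+0+0+0+0+0+0+0+1 mod 2 = 1
Codeword = 1101101100011110100100110010111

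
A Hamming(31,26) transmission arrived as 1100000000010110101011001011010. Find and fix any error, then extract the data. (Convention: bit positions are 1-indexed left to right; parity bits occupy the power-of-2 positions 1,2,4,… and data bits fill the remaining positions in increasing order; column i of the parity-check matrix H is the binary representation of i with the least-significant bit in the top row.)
Syndrome s = H · r^T (mod 2), r = 1100000000010110101011001011010:
  s[0] = (1010101010101010101010101010101)·(1100000000010110101011001011010) mod 2 = 1+0+0+0+0+0+0+0+0+0+0+0+0+0+1+0+1+0+1+0+1+0+0+0+1+0+1+0+0+0+0 mod 2 = 1
  s[1] = (0110011001100110011001100110011)·(1100000000010110101011001011010) mod 2 = 0+1+0+0+0+0+0+0+0+0+0+0+0+1+1+0+0+0+1+0+0+1+0+0+0+0+1+0+0+1+0 mod 2 = 1
  s[2] = (0001111000011110000111100001111)·(1100000000010110101011001011010) mod 2 = 0+0+0+0+0+0+0+0+0+0+0+1+0+1+1+0+0+0+0+0+1+1+0+0+0+0+0+1+0+1+0 mod 2 = 1
  s[3] = (0000000111111110000000011111111)·(1100000000010110101011001011010) mod 2 = 0+0+0+0+0+0+0+0+0+0+0+1+0+1+1+0+0+0+0+0+0+0+0+0+1+0+1+1+0+1+0 mod 2 = 1
  s[4] = (0000000000000001111111111111111)·(1100000000010110101011001011010) mod 2 = 0+0+0+0+0+0+0+0+0+0+0+0+0+0+0+0+1+0+1+0+1+1+0+0+1+0+1+1+0+1+0 mod 2 = 0
Syndrome = 11110
Column 15 of H equals this syndrome → error at bit 15 (1-indexed).
Flip bit 15: 1100000000010110101011001011010 → 1100000000010100101011001011010
Extract data bits at positions {3,5,6,7,9,10,11,12,13,14,15,17,18,19,20,21,22,23,24,25,26,27,28,29,30,31}: 00000001010101011001011010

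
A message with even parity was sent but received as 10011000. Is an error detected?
Sum of received bits: 1+0+0+1+1+0+0+0 = 3; 3 mod 2 = 1. Result is 1 ≠ 0 → error detected.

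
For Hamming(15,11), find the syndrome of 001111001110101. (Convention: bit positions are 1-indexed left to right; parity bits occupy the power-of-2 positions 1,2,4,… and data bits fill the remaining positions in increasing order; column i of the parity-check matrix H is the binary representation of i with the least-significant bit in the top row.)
Syndrome s = H · r^T (mod 2), r = 001111001110101:
  s[0] = (101010101010101)·(001111001110101) mod 2 = 0+0+1+0+1+0+0+0+1+0+1+0+1+0+1 mod 2 = 0
  s[1] = (011001100110011)·(001111001110101) mod 2 = 0+0+1+0+0+1+0+0+0+1+1+0+0+0+1 mod 2 = 1
  s[2] = (000111100001111)·(001111001110101) mod 2 = 0+0+0+1+1+1+0+0+0+0+0+0+1+0+1 mod 2 = 1
  s[3] = (000000011111111)·(001111001110101) mod 2 = 0+0+0+0+0+0+0+0+1+1+1+0+1+0+1 mod 2 = 1
Syndrome = 0111
Non-zero syndrome: error at position 14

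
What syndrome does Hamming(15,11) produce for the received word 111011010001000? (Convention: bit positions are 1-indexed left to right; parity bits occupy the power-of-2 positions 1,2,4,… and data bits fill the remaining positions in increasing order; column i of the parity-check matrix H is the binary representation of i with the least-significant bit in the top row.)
Syndrome s = H · r^T (mod 2), r = 111011010001000:
  s[0] = (101010101010101)·(111011010001000) mod 2 = 1+0+1+0+1+0+0+0+0+0+0+0+0+0+0 mod 2 = 1
  s[1] = (011001100110011)·(111011010001000) mod 2 = 0+1+1+0+0+1+0+0+0+0+0+0+0+0+0 mod 2 = 1
  s[2] = (000111100001111)·(111011010001000) mod 2 = 0+0+0+0+1+1+0+0+0+0+0+1+0+0+0 mod 2 = 1
  s[3] = (000000011111111)·(111011010001000) mod 2 = 0+0+0+0+0+0+0+1+0+0+0+1+0+0+0 mod 2 = 0
Syndrome = 1110
Non-zero syndrome: error at position 7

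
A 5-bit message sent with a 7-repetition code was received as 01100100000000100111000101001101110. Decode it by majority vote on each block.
Split into 7-bit blocks and majority-vote each:
  block 1 = 0110010: 3 ones, 4 zeros → 0
  block 2 = 0000000: 0 ones, 7 zeros → 0
  block 3 = 1001110: 4 ones, 3 zeros → 1
  block 4 = 0010100: 2 ones, 5 zeros → 0
  block 5 = 1101110: 5 ones, 2 zeros → 1
Decoded = 00101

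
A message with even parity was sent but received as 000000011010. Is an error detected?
Sum of received bits: 0+0+0+0+0+0+0+1+1+0+1+0 = 3; 3 mod 2 = 1. Result is 1 ≠ 0 → error detected.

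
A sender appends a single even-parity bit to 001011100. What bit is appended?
Sum of data bits: 0+0+1+0+1+1+1+0+0 = 4.
4 mod 2 = 0, so parity bit = 0.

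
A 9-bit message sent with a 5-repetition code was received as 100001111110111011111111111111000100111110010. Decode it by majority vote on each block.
Split into 5-bit blocks and majority-vote each:
  block 1 = 10000: 1 ones, 4 zeros → 0
  block 2 = 11111: 5 ones, 0 zeros → 1
  block 3 = 10111: 4 ones, 1 zeros → 1
  block 4 = 01111: 4 ones, 1 zeros → 1
  block 5 = 11111: 5 ones, 0 zeros → 1
  block 6 = 11111: 5 ones, 0 zeros → 1
  block 7 = 00010: 1 ones, 4 zeros → 0
  block 8 = 01111: 4 ones, 1 zeros → 1
  block 9 = 10010: 2 ones, 3 zeros → 0
Decoded = 011111010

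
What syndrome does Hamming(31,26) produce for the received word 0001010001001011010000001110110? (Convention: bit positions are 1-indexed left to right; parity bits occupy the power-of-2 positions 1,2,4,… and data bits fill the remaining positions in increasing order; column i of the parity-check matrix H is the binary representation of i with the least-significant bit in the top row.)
Syndrome s = H · r^T (mod 2), r = 0001010001001011010000001110110:
  s[0] = (1010101010101010101010101010101)·(0001010001001011010000001110110) mod 2 = 0+0+0+0+0+0+0+0+0+0+0+0+1+0+1+0+0+0+0+0+0+0+0+0+1+0+1+0+1+0+0 mod 2 = 1
  s[1] = (0110011001100110011001100110011)·(0001010001001011010000001110110) mod 2 = 0+0+0+0+0+1+0+0+0+1+0+0+0+0+1+0+0+1+0+0+0+0+0+0+0+1+1+0+0+1+0 mod 2 = 1
  s[2] = (0001111000011110000111100001111)·(0001010001001011010000001110110) mod 2 = 0+0+0+1+0+1+0+0+0+0+0+0+1+0+1+0+0+0+0+0+0+0+0+0+0+0+0+0+1+1+0 mod 2 = 0
  s[3] = (0000000111111110000000011111111)·(0001010001001011010000001110110) mod 2 = 0+0+0+0+0+0+0+0+0+1+0+0+1+0+1+0+0+0+0+0+0+0+0+0+1+1+1+0+1+1+0 mod 2 = 0
  s[4] = (0000000000000001111111111111111)·(0001010001001011010000001110110) mod 2 = 0+0+0+0+0+0+0+0+0+0+0+0+0+0+0+1+0+1+0+0+0+0+0+0+1+1+1+0+1+1+0 mod 2 = 1
Syndrome = 11001
Non-zero syndrome: error at position 19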